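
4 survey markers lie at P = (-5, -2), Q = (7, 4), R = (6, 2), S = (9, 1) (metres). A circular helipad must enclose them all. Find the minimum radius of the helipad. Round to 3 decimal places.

7.159

The minimum enclosing circle of a finite set is fixed by two of the points (as a diameter) or three (as a circumcircle).
The farthest pair is P–S with squared distance 205. The circle on this segment as diameter has centre (2, -0.5) and r² = 205/4 = 51.25.
Check Q: distance² to centre = 45.25 ≤ 51.25, so it lies inside.
All remaining points lie in this disk, and no smaller disk contains both endpoints, so this is the minimum enclosing circle.
r = √(51.25) ≈ 7.159.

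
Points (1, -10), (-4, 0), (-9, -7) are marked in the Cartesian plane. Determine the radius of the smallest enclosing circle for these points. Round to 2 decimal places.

Call the three points A, B, C in the order given.
Side lengths²: AB² = 125, AC² = 109, BC² = 74.
Since AB² = 125 < 109 + 74 = 183, the triangle is acute, so the smallest enclosing circle is the circumcircle.
Circumcentre = (-109/34, -199/34), r² = 20165/578.
r = √(20165/578) ≈ 5.91.

5.91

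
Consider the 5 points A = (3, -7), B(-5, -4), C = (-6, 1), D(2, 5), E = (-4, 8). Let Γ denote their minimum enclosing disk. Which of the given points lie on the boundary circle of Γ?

The farthest pair is A–E with squared distance 274. The circle on this segment as diameter has centre (-0.5, 0.5) and r² = 274/4 = 68.5.
Check B: distance² to centre = 40.5 ≤ 68.5, so it lies inside.
All remaining points lie in this disk, and no smaller disk contains both endpoints, so this is the minimum enclosing circle.
The points at distance exactly r from the centre are A, E — 2 points.

A, E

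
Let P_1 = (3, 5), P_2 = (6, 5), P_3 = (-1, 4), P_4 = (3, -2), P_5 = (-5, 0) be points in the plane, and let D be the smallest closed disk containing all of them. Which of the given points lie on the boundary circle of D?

P_2, P_5

The minimum enclosing circle of a finite set is fixed by two of the points (as a diameter) or three (as a circumcircle).
The farthest pair is P_2–P_5 with squared distance 146. The circle on this segment as diameter has centre (0.5, 2.5) and r² = 146/4 = 36.5.
Check P_1: distance² to centre = 12.5 ≤ 36.5, so it lies inside.
All remaining points lie in this disk, and no smaller disk contains both endpoints, so this is the minimum enclosing circle.
The points at distance exactly r from the centre are P_2, P_5 — 2 points.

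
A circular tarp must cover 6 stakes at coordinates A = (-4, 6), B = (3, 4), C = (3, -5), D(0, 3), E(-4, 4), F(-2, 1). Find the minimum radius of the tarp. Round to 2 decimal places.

The farthest pair is A–C with squared distance 170. The circle on this segment as diameter has centre (-0.5, 0.5) and r² = 170/4 = 42.5.
Check B: distance² to centre = 24.5 ≤ 42.5, so it lies inside.
All remaining points lie in this disk, and no smaller disk contains both endpoints, so this is the minimum enclosing circle.
r = √(42.5) ≈ 6.52.

6.52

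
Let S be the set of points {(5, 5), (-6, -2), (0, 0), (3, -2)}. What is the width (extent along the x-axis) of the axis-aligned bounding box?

max x = 5, min x = -6, so width = 11.

11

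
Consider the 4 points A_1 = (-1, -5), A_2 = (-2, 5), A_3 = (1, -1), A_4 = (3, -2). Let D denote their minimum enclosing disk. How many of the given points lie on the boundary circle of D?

A smallest enclosing disk is always determined by at most three of the input points on its boundary.
The farthest pair is A_1–A_2 with squared distance 101. The circle on this segment as diameter has centre (-1.5, 0) and r² = 101/4 = 25.25.
Check A_3: distance² to centre = 7.25 ≤ 25.25, so it lies inside.
All remaining points lie in this disk, and no smaller disk contains both endpoints, so this is the minimum enclosing circle.
The points at distance exactly r from the centre are A_1, A_2 — 2 points.

2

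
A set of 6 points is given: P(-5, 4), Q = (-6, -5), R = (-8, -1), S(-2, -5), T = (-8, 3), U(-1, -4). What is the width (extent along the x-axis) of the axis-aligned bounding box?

7

max x = -1, min x = -8, so width = 7.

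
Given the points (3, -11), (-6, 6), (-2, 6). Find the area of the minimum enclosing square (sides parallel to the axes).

The bounding box has width 9 and height 17.
An axis-aligned square enclosing the set must have side ≥ max(width, height).
So the minimum side is max(9, 17) = 17.
Area = 17² = 289.

289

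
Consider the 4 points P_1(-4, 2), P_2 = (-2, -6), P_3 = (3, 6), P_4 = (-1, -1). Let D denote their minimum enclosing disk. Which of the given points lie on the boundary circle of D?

The farthest pair is P_2–P_3 with squared distance 169. The circle on this segment as diameter has centre (0.5, 0) and r² = 169/4 = 42.25.
Check P_1: distance² to centre = 24.25 ≤ 42.25, so it lies inside.
All remaining points lie in this disk, and no smaller disk contains both endpoints, so this is the minimum enclosing circle.
The points at distance exactly r from the centre are P_2, P_3 — 2 points.

P_2, P_3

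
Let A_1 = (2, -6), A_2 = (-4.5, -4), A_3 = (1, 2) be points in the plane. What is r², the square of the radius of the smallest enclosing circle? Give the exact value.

Side lengths²: A_1A_2² = 46.25, A_1A_3² = 65, A_2A_3² = 66.25.
Since A_2A_3² = 66.25 < 65 + 46.25 = 111.25, the triangle is acute, so the smallest enclosing circle is the circumcircle.
Circumcentre = (-0.4, -2.2375), r² = 19.91640625.

19.91640625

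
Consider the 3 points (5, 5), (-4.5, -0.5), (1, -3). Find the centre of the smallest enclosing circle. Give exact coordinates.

(0.25, 2.25)

Call the three points A, B, C in the order given.
Side lengths²: AB² = 120.5, AC² = 80, BC² = 36.5.
Since AB² = 120.5 ≥ 80 + 36.5 = 116.5, the angle opposite AB is not acute, so the smallest enclosing circle has AB as diameter.
Centre = midpoint of AB = (0.25, 2.25), r² = 120.5/4 = 30.125.
Centre = (0.25, 2.25).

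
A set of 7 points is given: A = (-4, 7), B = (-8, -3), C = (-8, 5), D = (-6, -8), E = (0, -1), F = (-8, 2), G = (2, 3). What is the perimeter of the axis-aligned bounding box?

Width = max x − min x = 2 − (-8) = 10.
Height = max y − min y = 7 − (-8) = 15.
Perimeter = 2(10 + 15) = 50.

50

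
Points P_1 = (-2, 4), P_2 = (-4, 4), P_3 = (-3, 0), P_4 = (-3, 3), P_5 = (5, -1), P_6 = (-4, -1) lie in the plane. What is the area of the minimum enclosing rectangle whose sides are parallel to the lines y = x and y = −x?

63

In coordinates u = x + y, v = x − y the rectangle is axis-aligned; the map (x,y)→(u,v) scales areas by 2.
u-values: 2, 0, -3, 0, 4, -5; range = 4 − (-5) = 9.
v-values: -6, -8, -3, -6, 6, -3; range = 6 − (-8) = 14.
Area = (9 × 14) / 2 = 63.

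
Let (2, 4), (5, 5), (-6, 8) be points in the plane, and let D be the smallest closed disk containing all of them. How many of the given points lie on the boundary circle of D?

Call the three points A, B, C in the order given.
Side lengths²: AB² = 10, AC² = 80, BC² = 130.
Since BC² = 130 ≥ 80 + 10 = 90, the angle opposite BC is not acute, so the smallest enclosing circle has BC as diameter.
Centre = midpoint of BC = (-0.5, 6.5), r² = 130/4 = 32.5.
The points at distance exactly r from the centre are (5, 5), (-6, 8) — 2 points.

2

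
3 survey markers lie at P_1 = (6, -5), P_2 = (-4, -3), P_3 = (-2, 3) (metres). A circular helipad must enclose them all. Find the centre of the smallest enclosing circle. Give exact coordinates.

Side lengths²: P_1P_2² = 104, P_1P_3² = 128, P_2P_3² = 40.
Since P_1P_3² = 128 < 104 + 40 = 144, the triangle is acute, so the smallest enclosing circle is the circumcircle.
Circumcentre = (1.5, -1.5), r² = 32.5.
Centre = (1.5, -1.5).

(1.5, -1.5)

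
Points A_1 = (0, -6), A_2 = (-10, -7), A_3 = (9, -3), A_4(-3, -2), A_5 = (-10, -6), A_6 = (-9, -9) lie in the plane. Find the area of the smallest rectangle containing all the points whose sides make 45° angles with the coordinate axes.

In coordinates u = x + y, v = x − y the rectangle is axis-aligned; the map (x,y)→(u,v) scales areas by 2.
u-values: -6, -17, 6, -5, -16, -18; range = 6 − (-18) = 24.
v-values: 6, -3, 12, -1, -4, 0; range = 12 − (-4) = 16.
Area = (24 × 16) / 2 = 192.

192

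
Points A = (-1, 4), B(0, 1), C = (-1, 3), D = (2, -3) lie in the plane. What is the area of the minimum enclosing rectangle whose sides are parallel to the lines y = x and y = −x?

In coordinates u = x + y, v = x − y the rectangle is axis-aligned; the map (x,y)→(u,v) scales areas by 2.
u-values: 3, 1, 2, -1; range = 3 − (-1) = 4.
v-values: -5, -1, -4, 5; range = 5 − (-5) = 10.
Area = (4 × 10) / 2 = 20.

20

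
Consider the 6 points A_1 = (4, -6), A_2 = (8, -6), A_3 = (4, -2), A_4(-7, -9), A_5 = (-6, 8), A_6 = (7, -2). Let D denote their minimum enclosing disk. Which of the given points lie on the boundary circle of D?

By Welzl's lemma the MEC is supported by two points (diametrically opposite) or three points (on a circumcircle).
The minimum enclosing circle is determined by three boundary points: A_2, A_4, A_5.
Their circumcentre is (-5/6, -5/6) with r² = 1885/18.
The farthest remaining point A_6 is at distance² 1129/18 ≤ 1885/18.
The points at distance exactly r from the centre are A_2, A_4, A_5 — 3 points.

A_2, A_4, A_5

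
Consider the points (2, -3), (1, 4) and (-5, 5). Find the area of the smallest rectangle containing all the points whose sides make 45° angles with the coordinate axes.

45

In coordinates u = x + y, v = x − y the rectangle is axis-aligned; the map (x,y)→(u,v) scales areas by 2.
u-values: -1, 5, 0; range = 5 − (-1) = 6.
v-values: 5, -3, -10; range = 5 − (-10) = 15.
Area = (6 × 15) / 2 = 45.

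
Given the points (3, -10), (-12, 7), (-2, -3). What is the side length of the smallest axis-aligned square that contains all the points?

The bounding box has width 15 and height 17.
An axis-aligned square enclosing the set must have side ≥ max(width, height).
So the minimum side is max(15, 17) = 17.

17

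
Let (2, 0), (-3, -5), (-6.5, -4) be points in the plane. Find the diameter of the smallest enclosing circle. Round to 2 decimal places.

9.39

Call the three points A, B, C in the order given.
Side lengths²: AB² = 50, AC² = 88.25, BC² = 13.25.
Since AC² = 88.25 ≥ 50 + 13.25 = 63.25, the angle opposite AC is not acute, so the smallest enclosing circle has AC as diameter.
Centre = midpoint of AC = (-2.25, -2), r² = 88.25/4 = 22.0625.
Diameter = 2r = 2√(22.0625) ≈ 9.39.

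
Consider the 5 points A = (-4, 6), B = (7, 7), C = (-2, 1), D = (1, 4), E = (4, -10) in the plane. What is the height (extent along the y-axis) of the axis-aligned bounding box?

max y = 7, min y = -10, so height = 17.

17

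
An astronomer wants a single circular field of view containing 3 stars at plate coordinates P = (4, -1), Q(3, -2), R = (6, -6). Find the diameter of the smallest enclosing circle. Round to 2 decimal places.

Side lengths²: PQ² = 2, PR² = 29, QR² = 25.
Since PR² = 29 ≥ 25 + 2 = 27, the angle opposite PR is not acute, so the smallest enclosing circle has PR as diameter.
Centre = midpoint of PR = (5, -3.5), r² = 29/4 = 7.25.
Diameter = 2r = 2√(7.25) ≈ 5.39.

5.39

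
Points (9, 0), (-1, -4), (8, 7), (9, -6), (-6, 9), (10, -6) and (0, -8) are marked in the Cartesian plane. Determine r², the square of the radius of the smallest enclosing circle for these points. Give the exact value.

120.25

The minimum enclosing circle of a finite set is fixed by two of the points (as a diameter) or three (as a circumcircle).
The farthest pair is (-6, 9)–(10, -6) with squared distance 481. The circle on this segment as diameter has centre (2, 1.5) and r² = 481/4 = 120.25.
Check (9, 0): distance² to centre = 51.25 ≤ 120.25, so it lies inside.
All remaining points lie in this disk, and no smaller disk contains both endpoints, so this is the minimum enclosing circle.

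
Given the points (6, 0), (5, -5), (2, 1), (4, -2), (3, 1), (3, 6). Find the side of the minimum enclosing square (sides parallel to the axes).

11

The bounding box has width 4 and height 11.
An axis-aligned square enclosing the set must have side ≥ max(width, height).
So the minimum side is max(4, 11) = 11.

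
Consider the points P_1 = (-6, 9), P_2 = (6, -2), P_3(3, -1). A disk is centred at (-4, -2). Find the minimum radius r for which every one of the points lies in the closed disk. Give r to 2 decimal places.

The required radius is the distance from (-4, -2) to the farthest point.
Squared distances: 125, 100, 50.
Maximum is 125, attained at P_1.
r = √125 ≈ 11.18.

11.18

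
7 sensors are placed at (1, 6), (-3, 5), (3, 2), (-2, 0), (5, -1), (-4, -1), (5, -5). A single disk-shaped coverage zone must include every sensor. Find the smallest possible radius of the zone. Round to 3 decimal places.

A smallest enclosing disk is always determined by at most three of the input points on its boundary.
The farthest pair is (-3, 5)–(5, -5) with squared distance 164. The circle on this segment as diameter has centre (1, 0) and r² = 164/4 = 41.
Check (1, 6): distance² to centre = 36 ≤ 41, so it lies inside.
All remaining points lie in this disk, and no smaller disk contains both endpoints, so this is the minimum enclosing circle.
r = √41 ≈ 6.403.

6.403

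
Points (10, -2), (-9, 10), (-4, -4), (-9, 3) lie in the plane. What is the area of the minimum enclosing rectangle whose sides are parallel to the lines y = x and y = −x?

248

In coordinates u = x + y, v = x − y the rectangle is axis-aligned; the map (x,y)→(u,v) scales areas by 2.
u-values: 8, 1, -8, -6; range = 8 − (-8) = 16.
v-values: 12, -19, 0, -12; range = 12 − (-19) = 31.
Area = (16 × 31) / 2 = 248.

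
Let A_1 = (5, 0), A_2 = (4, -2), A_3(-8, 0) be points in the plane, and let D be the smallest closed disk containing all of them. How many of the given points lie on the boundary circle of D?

Side lengths²: A_1A_2² = 5, A_1A_3² = 169, A_2A_3² = 148.
Since A_1A_3² = 169 ≥ 148 + 5 = 153, the angle opposite A_1A_3 is not acute, so the smallest enclosing circle has A_1A_3 as diameter.
Centre = midpoint of A_1A_3 = (-1.5, 0), r² = 169/4 = 42.25.
The points at distance exactly r from the centre are A_1, A_3 — 2 points.

2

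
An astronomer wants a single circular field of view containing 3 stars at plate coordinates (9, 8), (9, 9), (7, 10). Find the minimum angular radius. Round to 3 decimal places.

1.414

Call the three points A, B, C in the order given.
Side lengths²: AB² = 1, AC² = 8, BC² = 5.
Since AC² = 8 ≥ 5 + 1 = 6, the angle opposite AC is not acute, so the smallest enclosing circle has AC as diameter.
Centre = midpoint of AC = (8, 9), r² = 8/4 = 2.
r = √2 ≈ 1.414.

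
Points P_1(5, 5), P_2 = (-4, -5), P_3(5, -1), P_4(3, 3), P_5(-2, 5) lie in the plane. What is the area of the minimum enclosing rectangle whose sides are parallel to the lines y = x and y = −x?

123.5

In coordinates u = x + y, v = x − y the rectangle is axis-aligned; the map (x,y)→(u,v) scales areas by 2.
u-values: 10, -9, 4, 6, 3; range = 10 − (-9) = 19.
v-values: 0, 1, 6, 0, -7; range = 6 − (-7) = 13.
Area = (19 × 13) / 2 = 123.5.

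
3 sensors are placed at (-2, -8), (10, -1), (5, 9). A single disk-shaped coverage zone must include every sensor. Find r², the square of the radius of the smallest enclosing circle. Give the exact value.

Call the three points A, B, C in the order given.
Side lengths²: AB² = 193, AC² = 338, BC² = 125.
Since AC² = 338 ≥ 193 + 125 = 318, the angle opposite AC is not acute, so the smallest enclosing circle has AC as diameter.
Centre = midpoint of AC = (1.5, 0.5), r² = 338/4 = 84.5.

84.5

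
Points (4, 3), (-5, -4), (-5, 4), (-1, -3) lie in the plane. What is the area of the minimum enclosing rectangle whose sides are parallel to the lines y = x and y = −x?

In coordinates u = x + y, v = x − y the rectangle is axis-aligned; the map (x,y)→(u,v) scales areas by 2.
u-values: 7, -9, -1, -4; range = 7 − (-9) = 16.
v-values: 1, -1, -9, 2; range = 2 − (-9) = 11.
Area = (16 × 11) / 2 = 88.

88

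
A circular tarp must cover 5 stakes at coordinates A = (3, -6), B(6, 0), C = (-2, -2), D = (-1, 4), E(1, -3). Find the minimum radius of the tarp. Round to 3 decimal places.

5.385

The farthest pair is A–D with squared distance 116. The circle on this segment as diameter has centre (1, -1) and r² = 116/4 = 29.
Check B: distance² to centre = 26 ≤ 29, so it lies inside.
All remaining points lie in this disk, and no smaller disk contains both endpoints, so this is the minimum enclosing circle.
r = √29 ≈ 5.385.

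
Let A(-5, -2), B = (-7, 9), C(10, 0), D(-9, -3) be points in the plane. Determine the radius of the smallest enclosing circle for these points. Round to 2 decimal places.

10.14

A smallest enclosing disk is always determined by at most three of the input points on its boundary.
The minimum enclosing circle is determined by three boundary points: B, C, D.
Their circumcentre is (0, 5/3) with r² = 925/9.
The farthest remaining point A is at distance² 346/9 ≤ 925/9.
r = √(925/9) ≈ 10.14.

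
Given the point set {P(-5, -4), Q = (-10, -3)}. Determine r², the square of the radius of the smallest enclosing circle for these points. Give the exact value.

6.5

The smallest circle enclosing two points has them as diameter endpoints.
Centre = midpoint = (-7.5, -3.5); r² = |PQ|²/4 = 26/4 = 6.5.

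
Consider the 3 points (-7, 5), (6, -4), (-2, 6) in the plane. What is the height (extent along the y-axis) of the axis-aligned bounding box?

max y = 6, min y = -4, so height = 10.

10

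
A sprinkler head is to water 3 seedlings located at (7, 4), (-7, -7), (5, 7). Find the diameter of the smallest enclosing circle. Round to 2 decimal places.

18.44

Call the three points A, B, C in the order given.
Side lengths²: AB² = 317, AC² = 13, BC² = 340.
Since BC² = 340 ≥ 317 + 13 = 330, the angle opposite BC is not acute, so the smallest enclosing circle has BC as diameter.
Centre = midpoint of BC = (-1, 0), r² = 340/4 = 85.
Diameter = 2r = 2√85 ≈ 18.44.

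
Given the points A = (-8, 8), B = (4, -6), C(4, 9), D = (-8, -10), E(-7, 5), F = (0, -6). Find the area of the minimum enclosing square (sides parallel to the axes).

361

The bounding box has width 12 and height 19.
An axis-aligned square enclosing the set must have side ≥ max(width, height).
So the minimum side is max(12, 19) = 19.
Area = 19² = 361.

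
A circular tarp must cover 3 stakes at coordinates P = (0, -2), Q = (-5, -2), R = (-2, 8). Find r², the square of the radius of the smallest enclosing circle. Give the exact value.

28.34

Side lengths²: PQ² = 25, PR² = 104, QR² = 109.
Since QR² = 109 < 104 + 25 = 129, the triangle is acute, so the smallest enclosing circle is the circumcircle.
Circumcentre = (-2.5, 2.7), r² = 28.34.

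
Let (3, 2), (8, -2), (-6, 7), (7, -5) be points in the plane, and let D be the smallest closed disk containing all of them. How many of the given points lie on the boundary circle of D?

2

The minimum enclosing circle of a finite set is fixed by two of the points (as a diameter) or three (as a circumcircle).
The farthest pair is (-6, 7)–(7, -5) with squared distance 313. The circle on this segment as diameter has centre (0.5, 1) and r² = 313/4 = 78.25.
Check (3, 2): distance² to centre = 7.25 ≤ 78.25, so it lies inside.
All remaining points lie in this disk, and no smaller disk contains both endpoints, so this is the minimum enclosing circle.
The points at distance exactly r from the centre are (-6, 7), (7, -5) — 2 points.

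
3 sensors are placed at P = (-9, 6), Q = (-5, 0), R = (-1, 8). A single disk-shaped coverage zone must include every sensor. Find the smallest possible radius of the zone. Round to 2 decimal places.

4.75

Side lengths²: PQ² = 52, PR² = 68, QR² = 80.
Since QR² = 80 < 68 + 52 = 120, the triangle is acute, so the smallest enclosing circle is the circumcircle.
Circumcentre = (-31/7, 33/7), r² = 1105/49.
r = √(1105/49) ≈ 4.75.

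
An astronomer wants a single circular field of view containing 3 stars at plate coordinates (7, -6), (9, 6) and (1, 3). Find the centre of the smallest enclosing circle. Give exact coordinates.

(6.6, 7/30)

Call the three points A, B, C in the order given.
Side lengths²: AB² = 148, AC² = 117, BC² = 73.
Since AB² = 148 < 117 + 73 = 190, the triangle is acute, so the smallest enclosing circle is the circumcircle.
Circumcentre = (6.6, 7/30), r² = 35113/900.
Centre = (6.6, 7/30).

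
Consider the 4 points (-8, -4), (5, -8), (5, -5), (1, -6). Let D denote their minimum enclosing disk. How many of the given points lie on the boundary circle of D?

2

The minimum enclosing circle of a finite set is fixed by two of the points (as a diameter) or three (as a circumcircle).
The farthest pair is (-8, -4)–(5, -8) with squared distance 185. The circle on this segment as diameter has centre (-1.5, -6) and r² = 185/4 = 46.25.
Check (5, -5): distance² to centre = 43.25 ≤ 46.25, so it lies inside.
All remaining points lie in this disk, and no smaller disk contains both endpoints, so this is the minimum enclosing circle.
The points at distance exactly r from the centre are (-8, -4), (5, -8) — 2 points.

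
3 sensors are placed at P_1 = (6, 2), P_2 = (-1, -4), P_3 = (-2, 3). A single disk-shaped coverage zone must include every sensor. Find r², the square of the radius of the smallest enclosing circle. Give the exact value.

Side lengths²: P_1P_2² = 85, P_1P_3² = 65, P_2P_3² = 50.
Since P_1P_2² = 85 < 65 + 50 = 115, the triangle is acute, so the smallest enclosing circle is the circumcircle.
Circumcentre = (37/22, -1/22), r² = 5525/242.

5525/242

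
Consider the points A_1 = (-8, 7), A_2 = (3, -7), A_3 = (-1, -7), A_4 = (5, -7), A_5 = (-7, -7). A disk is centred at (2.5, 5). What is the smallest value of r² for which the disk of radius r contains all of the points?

234.25

The required radius is the distance from (2.5, 5) to the farthest point.
Squared distances: 114.25, 144.25, 156.25, 150.25, 234.25.
Maximum is 234.25, attained at A_5.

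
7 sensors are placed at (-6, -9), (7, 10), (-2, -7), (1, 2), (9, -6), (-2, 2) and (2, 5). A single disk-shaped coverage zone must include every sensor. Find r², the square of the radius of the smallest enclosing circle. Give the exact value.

132.5

The farthest pair is (-6, -9)–(7, 10) with squared distance 530. The circle on this segment as diameter has centre (0.5, 0.5) and r² = 530/4 = 132.5.
Check (-2, -7): distance² to centre = 62.5 ≤ 132.5, so it lies inside.
All remaining points lie in this disk, and no smaller disk contains both endpoints, so this is the minimum enclosing circle.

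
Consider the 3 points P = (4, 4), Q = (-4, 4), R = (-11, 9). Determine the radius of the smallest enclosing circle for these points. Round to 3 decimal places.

Side lengths²: PQ² = 64, PR² = 250, QR² = 74.
Since PR² = 250 ≥ 74 + 64 = 138, the angle opposite PR is not acute, so the smallest enclosing circle has PR as diameter.
Centre = midpoint of PR = (-3.5, 6.5), r² = 250/4 = 62.5.
r = √(62.5) ≈ 7.906.

7.906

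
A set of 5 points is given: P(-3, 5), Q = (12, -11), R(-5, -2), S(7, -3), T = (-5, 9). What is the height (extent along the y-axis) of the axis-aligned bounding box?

20

max y = 9, min y = -11, so height = 20.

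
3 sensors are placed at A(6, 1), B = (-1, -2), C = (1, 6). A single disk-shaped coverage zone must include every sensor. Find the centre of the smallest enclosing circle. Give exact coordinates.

(1.6, 1.6)

Side lengths²: AB² = 58, AC² = 50, BC² = 68.
Since BC² = 68 < 58 + 50 = 108, the triangle is acute, so the smallest enclosing circle is the circumcircle.
Circumcentre = (1.6, 1.6), r² = 19.72.
Centre = (1.6, 1.6).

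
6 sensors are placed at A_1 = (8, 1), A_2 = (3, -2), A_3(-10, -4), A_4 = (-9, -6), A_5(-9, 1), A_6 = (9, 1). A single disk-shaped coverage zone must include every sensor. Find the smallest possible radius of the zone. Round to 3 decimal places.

By Welzl's lemma the MEC is supported by two points (diametrically opposite) or three points (on a circumcircle).
The farthest pair is A_3–A_6 with squared distance 386. The circle on this segment as diameter has centre (-0.5, -1.5) and r² = 386/4 = 96.5.
Check A_1: distance² to centre = 78.5 ≤ 96.5, so it lies inside.
All remaining points lie in this disk, and no smaller disk contains both endpoints, so this is the minimum enclosing circle.
r = √(96.5) ≈ 9.823.

9.823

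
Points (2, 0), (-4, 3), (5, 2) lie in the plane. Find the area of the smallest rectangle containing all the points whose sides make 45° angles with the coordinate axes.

40

In coordinates u = x + y, v = x − y the rectangle is axis-aligned; the map (x,y)→(u,v) scales areas by 2.
u-values: 2, -1, 7; range = 7 − (-1) = 8.
v-values: 2, -7, 3; range = 3 − (-7) = 10.
Area = (8 × 10) / 2 = 40.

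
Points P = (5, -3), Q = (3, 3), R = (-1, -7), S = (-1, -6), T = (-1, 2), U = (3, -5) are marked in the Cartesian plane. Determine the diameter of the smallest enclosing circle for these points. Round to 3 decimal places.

The minimum enclosing circle of a finite set is fixed by two of the points (as a diameter) or three (as a circumcircle).
The farthest pair is Q–R with squared distance 116. The circle on this segment as diameter has centre (1, -2) and r² = 116/4 = 29.
Check P: distance² to centre = 17 ≤ 29, so it lies inside.
All remaining points lie in this disk, and no smaller disk contains both endpoints, so this is the minimum enclosing circle.
Diameter = 2r = 2√29 ≈ 10.770.

10.770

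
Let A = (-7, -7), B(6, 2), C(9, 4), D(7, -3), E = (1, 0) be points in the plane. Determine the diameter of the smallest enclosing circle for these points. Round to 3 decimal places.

The farthest pair is A–C with squared distance 377. The circle on this segment as diameter has centre (1, -1.5) and r² = 377/4 = 94.25.
Check B: distance² to centre = 37.25 ≤ 94.25, so it lies inside.
All remaining points lie in this disk, and no smaller disk contains both endpoints, so this is the minimum enclosing circle.
Diameter = 2r = 2√(94.25) ≈ 19.416.

19.416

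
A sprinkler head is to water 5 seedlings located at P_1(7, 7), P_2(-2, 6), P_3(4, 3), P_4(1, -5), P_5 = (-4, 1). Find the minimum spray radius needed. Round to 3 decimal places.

By Welzl's lemma the MEC is supported by two points (diametrically opposite) or three points (on a circumcircle).
The minimum enclosing circle is determined by three boundary points: P_1, P_4, P_5.
Their circumcentre is (2.8125, 1.59375) with r² = 46.7626953125.
The farthest remaining point P_2 is at distance² 42.5751953125 ≤ 46.7626953125.
r = √(46.7626953125) ≈ 6.838.

6.838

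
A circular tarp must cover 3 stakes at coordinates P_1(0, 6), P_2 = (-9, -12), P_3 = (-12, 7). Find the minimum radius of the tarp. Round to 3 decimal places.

Side lengths²: P_1P_2² = 405, P_1P_3² = 145, P_2P_3² = 370.
Since P_1P_2² = 405 < 370 + 145 = 515, the triangle is acute, so the smallest enclosing circle is the circumcircle.
Circumcentre = (-6.7, -1.9), r² = 107.3.
r = √(107.3) ≈ 10.359.

10.359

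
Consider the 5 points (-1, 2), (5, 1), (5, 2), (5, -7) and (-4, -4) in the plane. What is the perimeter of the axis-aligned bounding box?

Width = max x − min x = 5 − (-4) = 9.
Height = max y − min y = 2 − (-7) = 9.
Perimeter = 2(9 + 9) = 36.

36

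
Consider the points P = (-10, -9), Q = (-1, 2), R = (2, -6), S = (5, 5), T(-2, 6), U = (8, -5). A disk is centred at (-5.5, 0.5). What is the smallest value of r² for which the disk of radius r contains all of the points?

212.5

The required radius is the distance from (-5.5, 0.5) to the farthest point.
Squared distances: 110.5, 22.5, 98.5, 130.5, 42.5, 212.5.
Maximum is 212.5, attained at U.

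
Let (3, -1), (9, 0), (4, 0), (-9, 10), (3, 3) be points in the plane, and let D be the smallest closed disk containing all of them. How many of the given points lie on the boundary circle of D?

The minimum enclosing circle of a finite set is fixed by two of the points (as a diameter) or three (as a circumcircle).
The farthest pair is (9, 0)–(-9, 10) with squared distance 424. The circle on this segment as diameter has centre (0, 5) and r² = 424/4 = 106.
Check (3, -1): distance² to centre = 45 ≤ 106, so it lies inside.
All remaining points lie in this disk, and no smaller disk contains both endpoints, so this is the minimum enclosing circle.
The points at distance exactly r from the centre are (9, 0), (-9, 10) — 2 points.

2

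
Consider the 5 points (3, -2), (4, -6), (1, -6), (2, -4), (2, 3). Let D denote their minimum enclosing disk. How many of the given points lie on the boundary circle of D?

By Welzl's lemma the MEC is supported by two points (diametrically opposite) or three points (on a circumcircle).
The minimum enclosing circle is determined by three boundary points: (4, -6), (1, -6), (2, 3).
Their circumcentre is (2.5, -29/18) with r² = 3485/162.
The farthest remaining point (2, -4) is at distance² 965/162 ≤ 3485/162.
The points at distance exactly r from the centre are (4, -6), (1, -6), (2, 3) — 3 points.

3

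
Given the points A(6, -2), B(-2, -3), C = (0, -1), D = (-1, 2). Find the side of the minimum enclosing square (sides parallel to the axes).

The bounding box has width 8 and height 5.
An axis-aligned square enclosing the set must have side ≥ max(width, height).
So the minimum side is max(8, 5) = 8.

8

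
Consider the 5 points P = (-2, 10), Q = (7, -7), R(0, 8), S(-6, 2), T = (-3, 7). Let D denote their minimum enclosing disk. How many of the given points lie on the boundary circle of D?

2

By Welzl's lemma the MEC is supported by two points (diametrically opposite) or three points (on a circumcircle).
The farthest pair is P–Q with squared distance 370. The circle on this segment as diameter has centre (2.5, 1.5) and r² = 370/4 = 92.5.
Check R: distance² to centre = 48.5 ≤ 92.5, so it lies inside.
All remaining points lie in this disk, and no smaller disk contains both endpoints, so this is the minimum enclosing circle.
The points at distance exactly r from the centre are P, Q — 2 points.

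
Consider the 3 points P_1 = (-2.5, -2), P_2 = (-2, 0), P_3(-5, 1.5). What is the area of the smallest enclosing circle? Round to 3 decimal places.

14.530

Side lengths²: P_1P_2² = 4.25, P_1P_3² = 18.5, P_2P_3² = 11.25.
Since P_1P_3² = 18.5 ≥ 11.25 + 4.25 = 15.5, the angle opposite P_1P_3 is not acute, so the smallest enclosing circle has P_1P_3 as diameter.
Centre = midpoint of P_1P_3 = (-3.75, -0.25), r² = 18.5/4 = 4.625.
Area = π·r² = π·4.625 ≈ 14.530.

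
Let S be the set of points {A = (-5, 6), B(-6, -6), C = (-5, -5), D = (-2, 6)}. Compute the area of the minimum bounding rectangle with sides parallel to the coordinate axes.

48

x ranges over [-6, -2], width 4.
y ranges over [-6, 6], height 12.
Area = 4 × 12 = 48.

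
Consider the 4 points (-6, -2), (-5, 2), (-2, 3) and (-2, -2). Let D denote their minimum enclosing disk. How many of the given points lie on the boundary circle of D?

3

By Welzl's lemma the MEC is supported by two points (diametrically opposite) or three points (on a circumcircle).
The farthest pair is (-6, -2)–(-2, 3) with squared distance 41. The circle on this segment as diameter has centre (-4, 0.5) and r² = 41/4 = 10.25.
Check (-5, 2): distance² to centre = 3.25 ≤ 10.25, so it lies inside.
All remaining points lie in this disk, and no smaller disk contains both endpoints, so this is the minimum enclosing circle.
The points at distance exactly r from the centre are (-6, -2), (-2, 3), (-2, -2) — 3 points.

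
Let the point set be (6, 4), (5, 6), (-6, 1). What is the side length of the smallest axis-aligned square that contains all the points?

12

The bounding box has width 12 and height 5.
An axis-aligned square enclosing the set must have side ≥ max(width, height).
So the minimum side is max(12, 5) = 12.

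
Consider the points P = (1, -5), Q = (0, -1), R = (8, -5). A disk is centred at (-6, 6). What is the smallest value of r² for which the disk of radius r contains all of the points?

The required radius is the distance from (-6, 6) to the farthest point.
Squared distances: 170, 85, 317.
Maximum is 317, attained at R.

317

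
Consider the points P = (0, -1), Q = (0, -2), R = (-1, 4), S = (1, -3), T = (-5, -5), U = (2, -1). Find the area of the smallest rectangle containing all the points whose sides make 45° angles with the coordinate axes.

58.5

In coordinates u = x + y, v = x − y the rectangle is axis-aligned; the map (x,y)→(u,v) scales areas by 2.
u-values: -1, -2, 3, -2, -10, 1; range = 3 − (-10) = 13.
v-values: 1, 2, -5, 4, 0, 3; range = 4 − (-5) = 9.
Area = (13 × 9) / 2 = 58.5.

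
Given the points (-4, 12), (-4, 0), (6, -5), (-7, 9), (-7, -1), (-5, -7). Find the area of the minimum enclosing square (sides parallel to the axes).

The bounding box has width 13 and height 19.
An axis-aligned square enclosing the set must have side ≥ max(width, height).
So the minimum side is max(13, 19) = 19.
Area = 19² = 361.

361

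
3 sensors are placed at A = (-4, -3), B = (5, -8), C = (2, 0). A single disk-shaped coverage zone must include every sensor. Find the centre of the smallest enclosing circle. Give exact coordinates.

Side lengths²: AB² = 106, AC² = 45, BC² = 73.
Since AB² = 106 < 73 + 45 = 118, the triangle is acute, so the smallest enclosing circle is the circumcircle.
Circumcentre = (29/38, -191/38), r² = 19345/722.
Centre = (29/38, -191/38).

(29/38, -191/38)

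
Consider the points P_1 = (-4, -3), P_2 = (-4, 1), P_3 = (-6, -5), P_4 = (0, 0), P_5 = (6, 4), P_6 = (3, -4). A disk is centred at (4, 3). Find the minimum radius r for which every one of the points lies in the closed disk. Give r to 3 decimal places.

12.806

The required radius is the distance from (4, 3) to the farthest point.
Squared distances: 100, 68, 164, 25, 5, 50.
Maximum is 164, attained at P_3.
r = √164 ≈ 12.806.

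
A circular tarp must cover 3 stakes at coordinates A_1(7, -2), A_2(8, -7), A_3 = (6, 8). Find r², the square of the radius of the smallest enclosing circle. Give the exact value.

Side lengths²: A_1A_2² = 26, A_1A_3² = 101, A_2A_3² = 229.
Since A_2A_3² = 229 ≥ 101 + 26 = 127, the angle opposite A_2A_3 is not acute, so the smallest enclosing circle has A_2A_3 as diameter.
Centre = midpoint of A_2A_3 = (7, 0.5), r² = 229/4 = 57.25.

57.25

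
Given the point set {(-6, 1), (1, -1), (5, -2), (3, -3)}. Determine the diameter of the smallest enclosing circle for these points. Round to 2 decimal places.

11.40

By Welzl's lemma the MEC is supported by two points (diametrically opposite) or three points (on a circumcircle).
The farthest pair is (-6, 1)–(5, -2) with squared distance 130. The circle on this segment as diameter has centre (-0.5, -0.5) and r² = 130/4 = 32.5.
Check (1, -1): distance² to centre = 2.5 ≤ 32.5, so it lies inside.
All remaining points lie in this disk, and no smaller disk contains both endpoints, so this is the minimum enclosing circle.
Diameter = 2r = 2√(32.5) ≈ 11.40.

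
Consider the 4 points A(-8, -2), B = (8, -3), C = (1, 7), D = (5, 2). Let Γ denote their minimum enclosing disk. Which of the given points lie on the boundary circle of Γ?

The minimum enclosing circle is determined by three boundary points: A, B, C.
Their circumcentre is (3/34, -37/34) with r² = 38293/578.
The farthest remaining point D is at distance² 19457/578 ≤ 38293/578.
The points at distance exactly r from the centre are A, B, C — 3 points.

A, B, C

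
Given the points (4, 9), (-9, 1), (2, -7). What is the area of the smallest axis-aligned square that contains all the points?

256

The bounding box has width 13 and height 16.
An axis-aligned square enclosing the set must have side ≥ max(width, height).
So the minimum side is max(13, 16) = 16.
Area = 16² = 256.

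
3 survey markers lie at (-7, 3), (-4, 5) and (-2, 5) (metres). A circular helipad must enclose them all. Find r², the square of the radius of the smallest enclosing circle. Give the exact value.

Call the three points A, B, C in the order given.
Side lengths²: AB² = 13, AC² = 29, BC² = 4.
Since AC² = 29 ≥ 13 + 4 = 17, the angle opposite AC is not acute, so the smallest enclosing circle has AC as diameter.
Centre = midpoint of AC = (-4.5, 4), r² = 29/4 = 7.25.

7.25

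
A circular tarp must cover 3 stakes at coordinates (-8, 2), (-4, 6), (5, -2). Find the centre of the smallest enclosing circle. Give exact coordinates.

(-1.5, 0)

Call the three points A, B, C in the order given.
Side lengths²: AB² = 32, AC² = 185, BC² = 145.
Since AC² = 185 ≥ 145 + 32 = 177, the angle opposite AC is not acute, so the smallest enclosing circle has AC as diameter.
Centre = midpoint of AC = (-1.5, 0), r² = 185/4 = 46.25.
Centre = (-1.5, 0).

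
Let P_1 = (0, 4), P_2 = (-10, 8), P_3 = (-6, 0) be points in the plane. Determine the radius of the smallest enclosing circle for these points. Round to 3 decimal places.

Side lengths²: P_1P_2² = 116, P_1P_3² = 52, P_2P_3² = 80.
Since P_1P_2² = 116 < 80 + 52 = 132, the triangle is acute, so the smallest enclosing circle is the circumcircle.
Circumcentre = (-5.25, 5.375), r² = 29.453125.
r = √(29.453125) ≈ 5.427.

5.427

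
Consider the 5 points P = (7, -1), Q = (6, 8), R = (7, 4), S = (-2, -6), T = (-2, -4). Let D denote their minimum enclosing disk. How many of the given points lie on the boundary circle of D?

2

The farthest pair is Q–S with squared distance 260. The circle on this segment as diameter has centre (2, 1) and r² = 260/4 = 65.
Check P: distance² to centre = 29 ≤ 65, so it lies inside.
All remaining points lie in this disk, and no smaller disk contains both endpoints, so this is the minimum enclosing circle.
The points at distance exactly r from the centre are Q, S — 2 points.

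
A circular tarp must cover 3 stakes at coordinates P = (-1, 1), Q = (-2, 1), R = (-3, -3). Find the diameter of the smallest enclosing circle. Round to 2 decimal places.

4.47

Side lengths²: PQ² = 1, PR² = 20, QR² = 17.
Since PR² = 20 ≥ 17 + 1 = 18, the angle opposite PR is not acute, so the smallest enclosing circle has PR as diameter.
Centre = midpoint of PR = (-2, -1), r² = 20/4 = 5.
Diameter = 2r = 2√5 ≈ 4.47.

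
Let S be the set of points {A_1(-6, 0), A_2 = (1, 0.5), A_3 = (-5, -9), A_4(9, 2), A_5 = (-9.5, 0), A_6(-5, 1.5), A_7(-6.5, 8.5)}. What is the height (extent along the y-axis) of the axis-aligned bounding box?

max y = 8.5, min y = -9, so height = 17.5.

17.5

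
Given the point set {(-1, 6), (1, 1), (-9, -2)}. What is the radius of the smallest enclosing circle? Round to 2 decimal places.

5.68

Call the three points A, B, C in the order given.
Side lengths²: AB² = 29, AC² = 128, BC² = 109.
Since AC² = 128 < 109 + 29 = 138, the triangle is acute, so the smallest enclosing circle is the circumcircle.
Circumcentre = (-65/14, 23/14), r² = 3161/98.
r = √(3161/98) ≈ 5.68.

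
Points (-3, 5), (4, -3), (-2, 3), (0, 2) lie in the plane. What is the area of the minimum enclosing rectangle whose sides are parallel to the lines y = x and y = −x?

In coordinates u = x + y, v = x − y the rectangle is axis-aligned; the map (x,y)→(u,v) scales areas by 2.
u-values: 2, 1, 1, 2; range = 2 − 1 = 1.
v-values: -8, 7, -5, -2; range = 7 − (-8) = 15.
Area = (1 × 15) / 2 = 7.5.

7.5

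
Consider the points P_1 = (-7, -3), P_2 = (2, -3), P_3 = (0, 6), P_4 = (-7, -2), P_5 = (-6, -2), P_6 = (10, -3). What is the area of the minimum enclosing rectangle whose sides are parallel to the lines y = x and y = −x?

In coordinates u = x + y, v = x − y the rectangle is axis-aligned; the map (x,y)→(u,v) scales areas by 2.
u-values: -10, -1, 6, -9, -8, 7; range = 7 − (-10) = 17.
v-values: -4, 5, -6, -5, -4, 13; range = 13 − (-6) = 19.
Area = (17 × 19) / 2 = 161.5.

161.5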